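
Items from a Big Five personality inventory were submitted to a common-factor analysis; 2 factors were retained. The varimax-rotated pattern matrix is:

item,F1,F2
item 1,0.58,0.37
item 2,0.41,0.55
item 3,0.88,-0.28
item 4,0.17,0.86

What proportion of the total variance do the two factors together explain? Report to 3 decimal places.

0.641

Communalities: 0.4733, 0.4706, 0.8528, 0.7685; Σh² = 2.5652.
Total variance with 4 standardized items is 4, so the solution explains 2.5652/4 = 0.6413.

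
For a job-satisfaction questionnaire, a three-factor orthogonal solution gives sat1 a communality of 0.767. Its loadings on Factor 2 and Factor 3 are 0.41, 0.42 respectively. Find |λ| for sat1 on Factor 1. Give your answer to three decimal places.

0.650

Under orthogonal rotation h² = Σλ², so λ_Factor 1² = h² − (0.3445) = 0.767 − 0.3445 = 0.4225.
|λ| = √0.4225 = 0.6500.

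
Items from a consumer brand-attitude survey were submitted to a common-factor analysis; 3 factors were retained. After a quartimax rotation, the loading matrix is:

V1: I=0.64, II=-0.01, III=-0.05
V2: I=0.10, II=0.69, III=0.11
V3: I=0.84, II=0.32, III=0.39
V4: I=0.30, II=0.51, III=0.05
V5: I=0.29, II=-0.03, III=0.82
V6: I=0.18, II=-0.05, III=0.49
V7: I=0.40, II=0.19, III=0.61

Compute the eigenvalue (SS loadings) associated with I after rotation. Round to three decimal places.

SS loadings for I = 0.64² + 0.10² + 0.84² + 0.30² + 0.29² + 0.18² + 0.40² = 0.4096 + 0.0100 + 0.7056 + 0.0900 + 0.0841 + 0.0324 + 0.1600 = 1.4917

1.492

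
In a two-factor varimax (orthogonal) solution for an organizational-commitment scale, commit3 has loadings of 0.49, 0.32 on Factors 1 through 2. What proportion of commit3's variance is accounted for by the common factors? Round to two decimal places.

0.34

h² = 0.49² + 0.32² = 0.2401 + 0.1024 = 0.3425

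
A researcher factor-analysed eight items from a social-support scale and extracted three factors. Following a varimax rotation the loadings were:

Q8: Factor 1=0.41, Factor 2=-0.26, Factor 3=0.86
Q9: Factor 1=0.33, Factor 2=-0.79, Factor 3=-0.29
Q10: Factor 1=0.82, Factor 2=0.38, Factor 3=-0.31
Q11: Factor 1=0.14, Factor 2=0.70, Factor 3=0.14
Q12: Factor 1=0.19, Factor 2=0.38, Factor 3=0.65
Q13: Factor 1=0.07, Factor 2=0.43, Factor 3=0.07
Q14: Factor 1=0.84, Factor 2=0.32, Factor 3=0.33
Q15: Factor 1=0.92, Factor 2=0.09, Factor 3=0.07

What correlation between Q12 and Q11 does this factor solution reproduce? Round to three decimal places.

0.384

r̂ = Σ λ_i·λ_j across factors = (0.19)(0.14) + (0.38)(0.70) + (0.65)(0.14)
  = +0.0266 +0.2660 +0.0910 = 0.3836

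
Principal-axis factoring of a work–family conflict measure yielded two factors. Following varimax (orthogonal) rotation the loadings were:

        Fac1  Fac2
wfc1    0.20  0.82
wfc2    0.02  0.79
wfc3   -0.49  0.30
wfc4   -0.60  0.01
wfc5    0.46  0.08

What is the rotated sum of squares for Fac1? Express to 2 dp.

SS loadings for Fac1 = 0.20² + 0.02² + (-0.49)² + (-0.60)² + 0.46² = 0.0400 + 0.0004 + 0.2401 + 0.3600 + 0.2116 = 0.8521

0.85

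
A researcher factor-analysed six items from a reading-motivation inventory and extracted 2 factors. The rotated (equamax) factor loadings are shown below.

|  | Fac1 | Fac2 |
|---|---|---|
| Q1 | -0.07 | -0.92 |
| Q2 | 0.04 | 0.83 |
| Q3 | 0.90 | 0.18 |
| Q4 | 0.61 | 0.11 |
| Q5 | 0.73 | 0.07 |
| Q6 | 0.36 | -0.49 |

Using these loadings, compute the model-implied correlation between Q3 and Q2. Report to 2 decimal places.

0.19

r̂ = Σ λ_i·λ_j across factors = (0.90)(0.04) + (0.18)(0.83)
  = +0.0360 +0.1494 = 0.1854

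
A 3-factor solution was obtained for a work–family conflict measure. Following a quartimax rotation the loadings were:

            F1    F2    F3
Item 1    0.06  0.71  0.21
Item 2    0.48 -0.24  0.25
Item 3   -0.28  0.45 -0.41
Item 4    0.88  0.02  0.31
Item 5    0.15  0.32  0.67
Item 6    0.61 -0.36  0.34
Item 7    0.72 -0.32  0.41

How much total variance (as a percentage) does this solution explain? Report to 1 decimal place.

60.0%

Communalities: 0.5518, 0.3505, 0.4490, 0.8709, 0.5738, 0.6173, 0.7889; Σh² = 4.2022.
Total variance with 7 standardized items is 7, so the solution explains 4.2022/7 = 0.6003 = 60.03%.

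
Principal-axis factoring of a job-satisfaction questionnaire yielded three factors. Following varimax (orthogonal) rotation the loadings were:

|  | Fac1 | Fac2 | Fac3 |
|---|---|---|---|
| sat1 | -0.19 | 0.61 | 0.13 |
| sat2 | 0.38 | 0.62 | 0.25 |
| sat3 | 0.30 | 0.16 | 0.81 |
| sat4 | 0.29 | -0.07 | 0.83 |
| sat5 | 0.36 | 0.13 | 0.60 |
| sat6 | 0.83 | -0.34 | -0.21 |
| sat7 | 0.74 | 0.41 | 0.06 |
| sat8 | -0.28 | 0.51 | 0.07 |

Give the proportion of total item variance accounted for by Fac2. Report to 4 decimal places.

0.1685

SS loadings for Fac2 = 0.61² + 0.62² + 0.16² + (-0.07)² + 0.13² + (-0.34)² + 0.41² + 0.51² = 1.3477
Proportion of variance = 1.3477 / 8 = 0.1685.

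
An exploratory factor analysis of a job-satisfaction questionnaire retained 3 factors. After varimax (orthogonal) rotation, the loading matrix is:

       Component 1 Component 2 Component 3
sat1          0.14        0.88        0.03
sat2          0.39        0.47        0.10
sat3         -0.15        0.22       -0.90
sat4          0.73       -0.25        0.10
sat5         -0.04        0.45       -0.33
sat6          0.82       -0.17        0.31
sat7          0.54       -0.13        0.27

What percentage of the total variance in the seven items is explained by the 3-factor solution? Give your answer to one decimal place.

59.4%

SS loadings by factor: 1.6927, 1.3545, 1.1088; total = 4.1560.
Total variance with 7 standardized items is 7, so the solution explains 4.1560/7 = 0.5937 = 59.37%.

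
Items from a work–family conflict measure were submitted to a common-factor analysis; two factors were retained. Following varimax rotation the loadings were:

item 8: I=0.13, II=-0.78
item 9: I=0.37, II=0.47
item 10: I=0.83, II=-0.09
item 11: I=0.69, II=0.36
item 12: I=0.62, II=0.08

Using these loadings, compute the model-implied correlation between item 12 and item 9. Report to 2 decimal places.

r̂ = Σ λ_i·λ_j across factors = (0.62)(0.37) + (0.08)(0.47)
  = +0.2294 +0.0376 = 0.2670

0.27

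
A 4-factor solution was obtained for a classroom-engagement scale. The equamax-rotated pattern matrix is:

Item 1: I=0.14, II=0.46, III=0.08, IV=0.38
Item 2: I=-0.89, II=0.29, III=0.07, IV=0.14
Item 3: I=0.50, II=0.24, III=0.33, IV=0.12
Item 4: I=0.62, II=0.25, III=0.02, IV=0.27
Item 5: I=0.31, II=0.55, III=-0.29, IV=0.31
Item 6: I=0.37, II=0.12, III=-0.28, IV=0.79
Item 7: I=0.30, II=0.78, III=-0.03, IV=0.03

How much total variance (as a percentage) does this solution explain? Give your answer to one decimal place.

SS loadings by factor: 1.7691, 1.3411, 0.2840, 0.9724; total = 4.3666.
Total variance with 7 standardized items is 7, so the solution explains 4.3666/7 = 0.6238 = 62.38%.

62.4%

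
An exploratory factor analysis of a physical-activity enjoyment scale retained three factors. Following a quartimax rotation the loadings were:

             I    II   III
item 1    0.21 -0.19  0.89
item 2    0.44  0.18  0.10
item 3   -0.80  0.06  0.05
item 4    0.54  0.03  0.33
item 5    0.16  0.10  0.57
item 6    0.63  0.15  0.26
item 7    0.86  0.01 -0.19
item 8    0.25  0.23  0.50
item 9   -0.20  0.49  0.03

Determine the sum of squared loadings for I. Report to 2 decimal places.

SS loadings for I = 0.21² + 0.44² + (-0.80)² + 0.54² + 0.16² + 0.63² + 0.86² + 0.25² + (-0.20)² = 0.0441 + 0.1936 + 0.6400 + 0.2916 + 0.0256 + 0.3969 + 0.7396 + 0.0625 + 0.0400 = 2.4339

2.43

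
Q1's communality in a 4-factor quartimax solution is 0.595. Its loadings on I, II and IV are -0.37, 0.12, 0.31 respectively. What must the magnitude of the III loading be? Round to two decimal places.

0.59

Under orthogonal rotation h² = Σλ², so λ_III² = h² − (0.2474) = 0.595 − 0.2474 = 0.3476.
|λ| = √0.3476 = 0.5896.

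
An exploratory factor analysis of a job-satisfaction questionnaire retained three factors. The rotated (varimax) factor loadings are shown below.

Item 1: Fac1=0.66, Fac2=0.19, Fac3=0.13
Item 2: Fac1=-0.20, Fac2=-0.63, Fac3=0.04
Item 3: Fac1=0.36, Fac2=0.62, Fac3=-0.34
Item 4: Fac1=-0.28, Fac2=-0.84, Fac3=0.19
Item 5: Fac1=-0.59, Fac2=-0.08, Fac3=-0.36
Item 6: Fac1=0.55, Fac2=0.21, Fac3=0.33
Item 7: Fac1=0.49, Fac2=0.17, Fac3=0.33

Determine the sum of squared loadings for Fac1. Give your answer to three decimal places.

1.574

SS loadings for Fac1 = 0.66² + (-0.20)² + 0.36² + (-0.28)² + (-0.59)² + 0.55² + 0.49² = 0.4356 + 0.0400 + 0.1296 + 0.0784 + 0.3481 + 0.3025 + 0.2401 = 1.5743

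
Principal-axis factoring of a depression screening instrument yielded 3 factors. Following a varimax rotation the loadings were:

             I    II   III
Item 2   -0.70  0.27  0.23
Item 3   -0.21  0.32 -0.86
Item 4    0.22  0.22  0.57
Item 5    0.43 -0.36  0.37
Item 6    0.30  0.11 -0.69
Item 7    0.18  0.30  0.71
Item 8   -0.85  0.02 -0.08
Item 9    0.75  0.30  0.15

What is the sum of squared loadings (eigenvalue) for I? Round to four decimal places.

2.1748

SS loadings for I = (-0.70)² + (-0.21)² + 0.22² + 0.43² + 0.30² + 0.18² + (-0.85)² + 0.75² = 0.4900 + 0.0441 + 0.0484 + 0.1849 + 0.0900 + 0.0324 + 0.7225 + 0.5625 = 2.1748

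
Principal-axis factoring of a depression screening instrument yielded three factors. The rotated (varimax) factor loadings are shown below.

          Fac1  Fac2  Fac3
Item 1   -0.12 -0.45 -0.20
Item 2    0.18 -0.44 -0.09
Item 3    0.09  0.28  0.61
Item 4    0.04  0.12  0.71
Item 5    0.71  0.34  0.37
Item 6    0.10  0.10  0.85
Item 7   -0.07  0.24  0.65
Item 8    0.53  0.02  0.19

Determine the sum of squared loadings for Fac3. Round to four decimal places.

2.2423

SS loadings for Fac3 = (-0.20)² + (-0.09)² + 0.61² + 0.71² + 0.37² + 0.85² + 0.65² + 0.19² = 0.0400 + 0.0081 + 0.3721 + 0.5041 + 0.1369 + 0.7225 + 0.4225 + 0.0361 = 2.2423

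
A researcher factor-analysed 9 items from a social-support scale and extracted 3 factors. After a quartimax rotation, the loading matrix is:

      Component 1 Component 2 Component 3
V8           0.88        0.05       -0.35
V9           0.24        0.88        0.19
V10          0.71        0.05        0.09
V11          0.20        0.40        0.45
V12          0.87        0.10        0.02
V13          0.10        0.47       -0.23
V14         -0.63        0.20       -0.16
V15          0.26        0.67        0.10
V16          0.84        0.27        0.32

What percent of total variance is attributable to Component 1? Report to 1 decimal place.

36.8%

SS loadings for Component 1 = 0.88² + 0.24² + 0.71² + 0.20² + 0.87² + 0.10² + (-0.63)² + 0.26² + 0.84² = 3.3131
With 9 standardized items, total variance = 9. Proportion = 3.3131/9 = 0.3681 → 36.81%.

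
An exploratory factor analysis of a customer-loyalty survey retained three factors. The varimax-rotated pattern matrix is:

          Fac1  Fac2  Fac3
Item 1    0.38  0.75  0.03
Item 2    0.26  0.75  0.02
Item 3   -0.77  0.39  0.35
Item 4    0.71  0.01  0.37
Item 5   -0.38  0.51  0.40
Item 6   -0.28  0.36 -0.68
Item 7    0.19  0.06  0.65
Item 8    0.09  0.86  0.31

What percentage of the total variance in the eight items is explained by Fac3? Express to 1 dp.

SS loadings for Fac3 = 0.03² + 0.02² + 0.35² + 0.37² + 0.40² + (-0.68)² + 0.65² + 0.31² = 1.4017
With 8 standardized items, total variance = 8. Proportion = 1.4017/8 = 0.1752 → 17.52%.

17.5%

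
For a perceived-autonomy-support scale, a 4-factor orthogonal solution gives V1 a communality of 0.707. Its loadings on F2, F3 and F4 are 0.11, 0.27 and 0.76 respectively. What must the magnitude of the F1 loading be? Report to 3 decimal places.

0.211

Under orthogonal rotation h² = Σλ², so λ_F1² = h² − (0.6626) = 0.707 − 0.6626 = 0.0444.
|λ| = √0.0444 = 0.2107.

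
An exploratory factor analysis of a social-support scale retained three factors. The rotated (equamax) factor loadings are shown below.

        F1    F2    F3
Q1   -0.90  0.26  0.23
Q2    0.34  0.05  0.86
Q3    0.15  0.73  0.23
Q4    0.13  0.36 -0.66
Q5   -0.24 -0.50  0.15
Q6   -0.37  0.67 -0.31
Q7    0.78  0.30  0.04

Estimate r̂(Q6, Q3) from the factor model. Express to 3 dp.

0.362

r̂ = Σ λ_i·λ_j across factors = (-0.37)(0.15) + (0.67)(0.73) + (-0.31)(0.23)
  = -0.0555 +0.4891 -0.0713 = 0.3623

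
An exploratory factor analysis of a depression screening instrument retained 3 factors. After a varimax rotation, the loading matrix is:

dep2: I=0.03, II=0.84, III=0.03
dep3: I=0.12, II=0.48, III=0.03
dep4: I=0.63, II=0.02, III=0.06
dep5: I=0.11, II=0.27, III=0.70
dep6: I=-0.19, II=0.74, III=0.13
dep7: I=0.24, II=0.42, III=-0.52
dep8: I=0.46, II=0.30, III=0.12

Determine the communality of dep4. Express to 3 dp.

0.401

h² = 0.63² + 0.02² + 0.06² = 0.3969 + 0.0004 + 0.0036 = 0.4009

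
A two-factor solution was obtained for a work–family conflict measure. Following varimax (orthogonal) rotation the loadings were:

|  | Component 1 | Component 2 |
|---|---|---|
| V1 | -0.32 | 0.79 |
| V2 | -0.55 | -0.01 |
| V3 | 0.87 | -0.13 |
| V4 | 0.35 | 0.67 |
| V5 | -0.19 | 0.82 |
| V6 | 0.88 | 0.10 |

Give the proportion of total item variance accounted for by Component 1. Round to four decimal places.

SS loadings for Component 1 = (-0.32)² + (-0.55)² + 0.87² + 0.35² + (-0.19)² + 0.88² = 2.0948
Proportion of variance = 2.0948 / 6 = 0.3491.

0.3491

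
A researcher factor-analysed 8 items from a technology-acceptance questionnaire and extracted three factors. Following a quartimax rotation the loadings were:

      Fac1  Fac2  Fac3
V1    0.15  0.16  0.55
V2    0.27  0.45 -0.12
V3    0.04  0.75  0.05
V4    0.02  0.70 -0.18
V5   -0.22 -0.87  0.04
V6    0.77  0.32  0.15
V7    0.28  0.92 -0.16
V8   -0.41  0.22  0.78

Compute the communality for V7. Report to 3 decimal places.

h² = 0.28² + 0.92² + (-0.16)² = 0.0784 + 0.8464 + 0.0256 = 0.9504

0.950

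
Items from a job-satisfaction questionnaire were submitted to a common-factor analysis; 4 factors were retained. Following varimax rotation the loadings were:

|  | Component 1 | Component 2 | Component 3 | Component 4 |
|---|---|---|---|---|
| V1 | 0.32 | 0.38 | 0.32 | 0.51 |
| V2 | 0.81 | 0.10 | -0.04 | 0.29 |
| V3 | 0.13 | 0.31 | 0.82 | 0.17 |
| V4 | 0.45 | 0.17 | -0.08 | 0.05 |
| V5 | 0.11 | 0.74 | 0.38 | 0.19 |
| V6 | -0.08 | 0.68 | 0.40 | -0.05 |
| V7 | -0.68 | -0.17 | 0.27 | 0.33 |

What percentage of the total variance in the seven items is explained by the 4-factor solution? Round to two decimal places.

Communalities: 0.6093, 0.7518, 0.8143, 0.2403, 0.7402, 0.6313, 0.6731; Σh² = 4.4603.
Total variance with 7 standardized items is 7, so the solution explains 4.4603/7 = 0.6372 = 63.72%.

63.72%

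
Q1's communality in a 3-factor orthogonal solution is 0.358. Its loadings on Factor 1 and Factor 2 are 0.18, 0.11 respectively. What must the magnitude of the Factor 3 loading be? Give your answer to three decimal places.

0.560

Under orthogonal rotation h² = Σλ², so λ_Factor 3² = h² − (0.0445) = 0.358 − 0.0445 = 0.3135.
|λ| = √0.3135 = 0.5599.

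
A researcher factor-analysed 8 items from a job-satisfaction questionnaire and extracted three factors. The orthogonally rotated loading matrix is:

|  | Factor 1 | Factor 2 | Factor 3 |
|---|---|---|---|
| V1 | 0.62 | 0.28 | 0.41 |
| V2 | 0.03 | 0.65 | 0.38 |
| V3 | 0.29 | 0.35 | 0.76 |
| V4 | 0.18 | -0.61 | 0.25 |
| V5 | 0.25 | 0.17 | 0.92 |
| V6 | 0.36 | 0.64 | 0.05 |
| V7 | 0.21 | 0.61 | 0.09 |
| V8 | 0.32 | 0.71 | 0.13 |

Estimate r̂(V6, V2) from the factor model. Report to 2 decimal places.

0.45

r̂ = Σ λ_i·λ_j across factors = (0.36)(0.03) + (0.64)(0.65) + (0.05)(0.38)
  = +0.0108 +0.4160 +0.0190 = 0.4458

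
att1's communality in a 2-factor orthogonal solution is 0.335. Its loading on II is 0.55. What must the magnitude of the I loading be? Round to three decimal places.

0.180

Under orthogonal rotation h² = Σλ², so λ_I² = h² − (0.3025) = 0.335 − 0.3025 = 0.0325.
|λ| = √0.0325 = 0.1803.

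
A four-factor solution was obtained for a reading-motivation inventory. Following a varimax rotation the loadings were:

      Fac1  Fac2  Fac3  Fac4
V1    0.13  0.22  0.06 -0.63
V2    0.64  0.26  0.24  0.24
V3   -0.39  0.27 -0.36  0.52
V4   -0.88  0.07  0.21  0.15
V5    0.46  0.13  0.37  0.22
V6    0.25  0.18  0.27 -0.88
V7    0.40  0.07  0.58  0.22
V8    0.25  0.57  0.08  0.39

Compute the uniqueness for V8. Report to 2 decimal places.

0.45

h² = 0.25² + 0.57² + 0.08² + 0.39² = 0.0625 + 0.3249 + 0.0064 + 0.1521 = 0.5459
Uniqueness u² = 1 − h² = 1 − 0.5459 = 0.4541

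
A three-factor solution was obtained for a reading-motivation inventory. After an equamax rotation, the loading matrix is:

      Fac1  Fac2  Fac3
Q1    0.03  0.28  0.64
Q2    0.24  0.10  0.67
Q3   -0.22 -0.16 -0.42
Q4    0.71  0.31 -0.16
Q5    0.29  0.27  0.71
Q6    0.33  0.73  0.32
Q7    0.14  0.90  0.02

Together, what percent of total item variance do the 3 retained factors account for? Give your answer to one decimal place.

58.8%

SS loadings by factor: 0.8236, 1.6259, 1.6674; total = 4.1169.
Total variance with 7 standardized items is 7, so the solution explains 4.1169/7 = 0.5881 = 58.81%.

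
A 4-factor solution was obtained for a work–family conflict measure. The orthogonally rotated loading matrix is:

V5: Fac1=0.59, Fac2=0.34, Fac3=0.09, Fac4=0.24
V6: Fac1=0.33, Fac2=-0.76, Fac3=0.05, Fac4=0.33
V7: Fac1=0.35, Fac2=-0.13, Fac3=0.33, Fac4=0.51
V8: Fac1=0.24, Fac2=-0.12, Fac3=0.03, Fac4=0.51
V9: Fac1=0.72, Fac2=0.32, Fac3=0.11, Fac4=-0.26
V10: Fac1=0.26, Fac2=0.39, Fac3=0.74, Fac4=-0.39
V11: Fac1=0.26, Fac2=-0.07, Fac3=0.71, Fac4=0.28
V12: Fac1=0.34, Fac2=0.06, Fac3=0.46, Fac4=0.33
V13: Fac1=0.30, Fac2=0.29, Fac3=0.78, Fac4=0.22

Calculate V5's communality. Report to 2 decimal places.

h² = 0.59² + 0.34² + 0.09² + 0.24² = 0.3481 + 0.1156 + 0.0081 + 0.0576 = 0.5294

0.53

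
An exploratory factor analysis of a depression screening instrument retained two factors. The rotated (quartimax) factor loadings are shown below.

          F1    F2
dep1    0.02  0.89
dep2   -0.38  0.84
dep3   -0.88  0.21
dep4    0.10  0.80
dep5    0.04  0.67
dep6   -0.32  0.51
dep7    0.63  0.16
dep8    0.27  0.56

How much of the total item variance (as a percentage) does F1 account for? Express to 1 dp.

18.8%

SS loadings for F1 = 0.02² + (-0.38)² + (-0.88)² + 0.10² + 0.04² + (-0.32)² + 0.63² + 0.27² = 1.5030
With 8 standardized items, total variance = 8. Proportion = 1.5030/8 = 0.1879 → 18.79%.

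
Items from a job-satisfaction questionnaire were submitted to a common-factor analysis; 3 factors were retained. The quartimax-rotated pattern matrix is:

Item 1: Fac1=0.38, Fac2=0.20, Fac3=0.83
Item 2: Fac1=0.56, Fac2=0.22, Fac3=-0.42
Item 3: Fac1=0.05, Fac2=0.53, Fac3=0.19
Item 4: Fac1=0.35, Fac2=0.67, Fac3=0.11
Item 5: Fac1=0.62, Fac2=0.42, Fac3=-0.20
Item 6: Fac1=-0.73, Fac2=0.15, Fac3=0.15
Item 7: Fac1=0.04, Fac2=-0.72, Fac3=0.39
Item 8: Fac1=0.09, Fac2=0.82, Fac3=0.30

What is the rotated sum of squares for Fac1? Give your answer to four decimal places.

SS loadings for Fac1 = 0.38² + 0.56² + 0.05² + 0.35² + 0.62² + (-0.73)² + 0.04² + 0.09² = 0.1444 + 0.3136 + 0.0025 + 0.1225 + 0.3844 + 0.5329 + 0.0016 + 0.0081 = 1.5100

1.5100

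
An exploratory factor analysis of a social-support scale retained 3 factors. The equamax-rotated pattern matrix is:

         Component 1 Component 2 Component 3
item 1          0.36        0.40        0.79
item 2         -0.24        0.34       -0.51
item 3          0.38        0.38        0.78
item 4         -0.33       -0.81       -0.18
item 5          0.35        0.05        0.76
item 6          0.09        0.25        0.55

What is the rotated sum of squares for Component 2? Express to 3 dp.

SS loadings for Component 2 = 0.40² + 0.34² + 0.38² + (-0.81)² + 0.05² + 0.25² = 0.1600 + 0.1156 + 0.1444 + 0.6561 + 0.0025 + 0.0625 = 1.1411

1.141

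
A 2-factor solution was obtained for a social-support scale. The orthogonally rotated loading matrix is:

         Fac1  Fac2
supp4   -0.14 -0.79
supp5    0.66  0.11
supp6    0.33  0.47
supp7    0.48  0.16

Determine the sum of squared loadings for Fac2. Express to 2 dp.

0.88

SS loadings for Fac2 = (-0.79)² + 0.11² + 0.47² + 0.16² = 0.6241 + 0.0121 + 0.2209 + 0.0256 = 0.8827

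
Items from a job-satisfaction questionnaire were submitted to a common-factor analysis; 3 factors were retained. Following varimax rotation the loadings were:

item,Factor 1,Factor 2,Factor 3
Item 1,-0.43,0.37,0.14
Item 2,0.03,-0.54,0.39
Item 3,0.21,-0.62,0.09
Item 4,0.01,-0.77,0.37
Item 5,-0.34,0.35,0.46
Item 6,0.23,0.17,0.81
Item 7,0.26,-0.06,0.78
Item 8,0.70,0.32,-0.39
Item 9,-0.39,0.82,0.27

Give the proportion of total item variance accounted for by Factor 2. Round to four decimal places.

0.2595

SS loadings for Factor 2 = 0.37² + (-0.54)² + (-0.62)² + (-0.77)² + 0.35² + 0.17² + (-0.06)² + 0.32² + 0.82² = 2.3356
Proportion of variance = 2.3356 / 9 = 0.2595.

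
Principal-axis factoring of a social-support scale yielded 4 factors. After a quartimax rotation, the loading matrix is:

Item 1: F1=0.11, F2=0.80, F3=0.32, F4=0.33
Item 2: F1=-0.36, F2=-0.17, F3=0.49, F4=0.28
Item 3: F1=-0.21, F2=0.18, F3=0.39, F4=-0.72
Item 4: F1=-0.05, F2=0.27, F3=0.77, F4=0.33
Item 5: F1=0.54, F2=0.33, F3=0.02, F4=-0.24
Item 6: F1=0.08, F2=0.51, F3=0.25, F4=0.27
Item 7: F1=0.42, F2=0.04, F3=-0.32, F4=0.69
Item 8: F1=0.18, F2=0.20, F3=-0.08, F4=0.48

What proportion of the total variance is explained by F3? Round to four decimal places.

SS loadings for F3 = 0.32² + 0.49² + 0.39² + 0.77² + 0.02² + 0.25² + (-0.32)² + (-0.08)² = 1.2592
Proportion of variance = 1.2592 / 8 = 0.1574.

0.1574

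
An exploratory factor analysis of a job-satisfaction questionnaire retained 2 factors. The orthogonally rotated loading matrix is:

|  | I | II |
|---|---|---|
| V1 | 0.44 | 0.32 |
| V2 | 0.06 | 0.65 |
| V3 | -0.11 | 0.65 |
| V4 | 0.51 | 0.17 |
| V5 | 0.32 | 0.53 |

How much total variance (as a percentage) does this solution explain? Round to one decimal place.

Communalities: 0.2960, 0.4261, 0.4346, 0.2890, 0.3833; Σh² = 1.8290.
Total variance with 5 standardized items is 5, so the solution explains 1.8290/5 = 0.3658 = 36.58%.

36.6%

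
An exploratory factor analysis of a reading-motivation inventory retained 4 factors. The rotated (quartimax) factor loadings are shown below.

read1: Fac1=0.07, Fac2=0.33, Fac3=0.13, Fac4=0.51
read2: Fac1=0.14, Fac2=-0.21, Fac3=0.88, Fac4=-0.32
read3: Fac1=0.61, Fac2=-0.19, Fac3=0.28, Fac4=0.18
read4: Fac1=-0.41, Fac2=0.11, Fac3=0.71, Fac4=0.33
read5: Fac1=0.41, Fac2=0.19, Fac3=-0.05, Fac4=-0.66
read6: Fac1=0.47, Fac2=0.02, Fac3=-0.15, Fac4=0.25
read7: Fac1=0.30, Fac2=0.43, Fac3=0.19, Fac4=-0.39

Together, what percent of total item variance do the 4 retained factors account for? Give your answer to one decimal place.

Communalities: 0.3908, 0.9405, 0.5190, 0.7932, 0.6423, 0.3063, 0.4631; Σh² = 4.0552.
Total variance with 7 standardized items is 7, so the solution explains 4.0552/7 = 0.5793 = 57.93%.

57.9%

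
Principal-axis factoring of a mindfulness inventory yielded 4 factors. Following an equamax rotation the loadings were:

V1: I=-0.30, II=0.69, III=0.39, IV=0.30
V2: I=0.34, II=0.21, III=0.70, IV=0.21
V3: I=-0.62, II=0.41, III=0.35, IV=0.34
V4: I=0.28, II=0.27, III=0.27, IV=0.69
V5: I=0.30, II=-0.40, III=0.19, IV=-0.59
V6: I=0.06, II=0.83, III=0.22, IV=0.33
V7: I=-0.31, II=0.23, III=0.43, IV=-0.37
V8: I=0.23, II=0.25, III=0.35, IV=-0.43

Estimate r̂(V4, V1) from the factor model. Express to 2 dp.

r̂ = Σ λ_i·λ_j across factors = (0.28)(-0.30) + (0.27)(0.69) + (0.27)(0.39) + (0.69)(0.30)
  = -0.0840 +0.1863 +0.1053 +0.2070 = 0.4146

0.41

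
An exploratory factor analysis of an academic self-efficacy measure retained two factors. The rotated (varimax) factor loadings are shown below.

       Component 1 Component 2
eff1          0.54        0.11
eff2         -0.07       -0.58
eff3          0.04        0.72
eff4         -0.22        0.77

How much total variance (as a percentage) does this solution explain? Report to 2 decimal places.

45.16%

Communalities: 0.3037, 0.3413, 0.5200, 0.6413; Σh² = 1.8063.
Total variance with 4 standardized items is 4, so the solution explains 1.8063/4 = 0.4516 = 45.16%.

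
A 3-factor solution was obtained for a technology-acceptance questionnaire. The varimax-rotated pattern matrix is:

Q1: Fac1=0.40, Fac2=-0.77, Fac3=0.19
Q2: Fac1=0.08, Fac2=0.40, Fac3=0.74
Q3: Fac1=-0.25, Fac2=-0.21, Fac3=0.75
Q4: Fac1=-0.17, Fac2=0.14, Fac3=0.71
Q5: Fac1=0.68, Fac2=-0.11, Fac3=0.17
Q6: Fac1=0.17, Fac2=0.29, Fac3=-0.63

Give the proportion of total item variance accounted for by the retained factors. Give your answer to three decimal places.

0.623

Communalities: 0.7890, 0.7140, 0.6691, 0.5526, 0.5034, 0.5099; Σh² = 3.7380.
Total variance with 6 standardized items is 6, so the solution explains 3.7380/6 = 0.6230.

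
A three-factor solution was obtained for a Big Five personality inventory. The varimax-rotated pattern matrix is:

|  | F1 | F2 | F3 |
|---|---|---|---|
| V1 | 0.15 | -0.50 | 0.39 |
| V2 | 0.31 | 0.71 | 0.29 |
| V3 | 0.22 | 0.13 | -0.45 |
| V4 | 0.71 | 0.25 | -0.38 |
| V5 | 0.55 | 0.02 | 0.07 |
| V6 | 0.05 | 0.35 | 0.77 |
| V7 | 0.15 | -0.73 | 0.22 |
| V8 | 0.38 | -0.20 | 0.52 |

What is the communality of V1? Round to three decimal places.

h² = 0.15² + (-0.50)² + 0.39² = 0.0225 + 0.2500 + 0.1521 = 0.4246

0.425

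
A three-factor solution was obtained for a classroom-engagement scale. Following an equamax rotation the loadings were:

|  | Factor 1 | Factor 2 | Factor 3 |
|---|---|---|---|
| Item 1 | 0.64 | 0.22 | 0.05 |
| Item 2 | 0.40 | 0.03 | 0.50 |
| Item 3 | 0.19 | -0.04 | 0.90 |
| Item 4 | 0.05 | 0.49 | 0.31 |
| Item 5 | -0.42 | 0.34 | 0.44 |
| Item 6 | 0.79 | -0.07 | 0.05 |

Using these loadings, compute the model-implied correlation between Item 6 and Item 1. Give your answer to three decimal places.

r̂ = Σ λ_i·λ_j across factors = (0.79)(0.64) + (-0.07)(0.22) + (0.05)(0.05)
  = +0.5056 -0.0154 +0.0025 = 0.4927

0.493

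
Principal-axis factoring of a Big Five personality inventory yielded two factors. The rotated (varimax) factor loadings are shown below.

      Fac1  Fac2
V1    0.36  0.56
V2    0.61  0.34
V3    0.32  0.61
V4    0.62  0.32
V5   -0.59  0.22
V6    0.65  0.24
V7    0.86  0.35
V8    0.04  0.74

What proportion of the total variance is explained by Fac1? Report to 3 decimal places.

SS loadings for Fac1 = 0.36² + 0.61² + 0.32² + 0.62² + (-0.59)² + 0.65² + 0.86² + 0.04² = 2.5003
Proportion of variance = 2.5003 / 8 = 0.3125.

0.313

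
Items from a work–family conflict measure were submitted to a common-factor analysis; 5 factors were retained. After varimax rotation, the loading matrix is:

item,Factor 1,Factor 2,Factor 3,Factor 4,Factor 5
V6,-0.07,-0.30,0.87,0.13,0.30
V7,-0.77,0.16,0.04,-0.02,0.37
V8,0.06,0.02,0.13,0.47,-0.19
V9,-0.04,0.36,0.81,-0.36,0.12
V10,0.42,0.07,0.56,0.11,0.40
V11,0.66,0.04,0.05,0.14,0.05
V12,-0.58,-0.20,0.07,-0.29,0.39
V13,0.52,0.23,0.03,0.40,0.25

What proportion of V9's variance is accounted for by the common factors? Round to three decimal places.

0.931

h² = (-0.04)² + 0.36² + 0.81² + (-0.36)² + 0.12² = 0.0016 + 0.1296 + 0.6561 + 0.1296 + 0.0144 = 0.9313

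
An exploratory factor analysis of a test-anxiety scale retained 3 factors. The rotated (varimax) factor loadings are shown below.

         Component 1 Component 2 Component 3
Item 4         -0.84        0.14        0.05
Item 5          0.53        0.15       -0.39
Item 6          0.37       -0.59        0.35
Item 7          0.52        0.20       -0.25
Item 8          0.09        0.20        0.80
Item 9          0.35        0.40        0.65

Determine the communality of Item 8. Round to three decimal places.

0.688

h² = 0.09² + 0.20² + 0.80² = 0.0081 + 0.0400 + 0.6400 = 0.6881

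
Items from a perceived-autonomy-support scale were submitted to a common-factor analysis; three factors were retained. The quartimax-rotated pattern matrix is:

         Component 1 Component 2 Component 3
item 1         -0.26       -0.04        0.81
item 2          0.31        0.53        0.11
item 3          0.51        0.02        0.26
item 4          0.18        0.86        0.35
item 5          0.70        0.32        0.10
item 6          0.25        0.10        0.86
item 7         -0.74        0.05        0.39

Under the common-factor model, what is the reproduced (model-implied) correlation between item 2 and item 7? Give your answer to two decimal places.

-0.16

r̂ = Σ λ_i·λ_j across factors = (0.31)(-0.74) + (0.53)(0.05) + (0.11)(0.39)
  = -0.2294 +0.0265 +0.0429 = -0.1600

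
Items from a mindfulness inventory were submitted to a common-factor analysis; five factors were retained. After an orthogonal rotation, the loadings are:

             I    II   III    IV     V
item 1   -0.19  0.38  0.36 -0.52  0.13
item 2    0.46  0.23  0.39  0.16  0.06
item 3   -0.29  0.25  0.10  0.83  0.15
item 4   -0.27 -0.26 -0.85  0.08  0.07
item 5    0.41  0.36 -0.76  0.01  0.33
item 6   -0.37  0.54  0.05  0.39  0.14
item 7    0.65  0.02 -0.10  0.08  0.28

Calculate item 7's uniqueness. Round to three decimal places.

h² = 0.65² + 0.02² + (-0.10)² + 0.08² + 0.28² = 0.4225 + 0.0004 + 0.0100 + 0.0064 + 0.0784 = 0.5177
Uniqueness u² = 1 − h² = 1 − 0.5177 = 0.4823

0.482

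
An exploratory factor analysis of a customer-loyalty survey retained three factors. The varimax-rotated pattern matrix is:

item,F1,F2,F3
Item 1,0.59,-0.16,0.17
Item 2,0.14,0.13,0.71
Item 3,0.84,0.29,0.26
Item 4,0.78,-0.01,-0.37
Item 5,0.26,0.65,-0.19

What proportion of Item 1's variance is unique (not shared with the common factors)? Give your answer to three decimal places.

h² = 0.59² + (-0.16)² + 0.17² = 0.3481 + 0.0256 + 0.0289 = 0.4026
Uniqueness u² = 1 − h² = 1 − 0.4026 = 0.5974

0.597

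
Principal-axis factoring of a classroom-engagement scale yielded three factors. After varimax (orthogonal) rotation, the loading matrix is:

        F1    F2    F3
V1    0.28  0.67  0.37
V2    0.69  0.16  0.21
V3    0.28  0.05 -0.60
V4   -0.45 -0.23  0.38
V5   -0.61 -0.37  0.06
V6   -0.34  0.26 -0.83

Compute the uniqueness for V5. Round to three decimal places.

h² = (-0.61)² + (-0.37)² + 0.06² = 0.3721 + 0.1369 + 0.0036 = 0.5126
Uniqueness u² = 1 − h² = 1 − 0.5126 = 0.4874

0.487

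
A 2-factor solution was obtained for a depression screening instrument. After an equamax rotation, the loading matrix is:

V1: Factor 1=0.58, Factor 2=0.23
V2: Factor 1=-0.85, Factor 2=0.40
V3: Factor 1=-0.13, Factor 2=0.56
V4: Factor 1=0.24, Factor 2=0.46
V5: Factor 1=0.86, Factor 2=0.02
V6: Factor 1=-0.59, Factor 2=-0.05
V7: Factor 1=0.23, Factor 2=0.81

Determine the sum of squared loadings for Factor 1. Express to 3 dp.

SS loadings for Factor 1 = 0.58² + (-0.85)² + (-0.13)² + 0.24² + 0.86² + (-0.59)² + 0.23² = 0.3364 + 0.7225 + 0.0169 + 0.0576 + 0.7396 + 0.3481 + 0.0529 = 2.2740

2.274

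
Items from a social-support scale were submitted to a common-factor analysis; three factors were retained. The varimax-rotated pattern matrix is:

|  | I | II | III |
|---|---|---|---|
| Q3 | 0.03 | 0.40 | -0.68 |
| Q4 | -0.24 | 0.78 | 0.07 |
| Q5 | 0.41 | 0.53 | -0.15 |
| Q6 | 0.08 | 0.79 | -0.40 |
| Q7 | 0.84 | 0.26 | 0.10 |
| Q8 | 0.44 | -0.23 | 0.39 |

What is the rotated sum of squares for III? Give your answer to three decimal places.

0.812

SS loadings for III = (-0.68)² + 0.07² + (-0.15)² + (-0.40)² + 0.10² + 0.39² = 0.4624 + 0.0049 + 0.0225 + 0.1600 + 0.0100 + 0.1521 = 0.8119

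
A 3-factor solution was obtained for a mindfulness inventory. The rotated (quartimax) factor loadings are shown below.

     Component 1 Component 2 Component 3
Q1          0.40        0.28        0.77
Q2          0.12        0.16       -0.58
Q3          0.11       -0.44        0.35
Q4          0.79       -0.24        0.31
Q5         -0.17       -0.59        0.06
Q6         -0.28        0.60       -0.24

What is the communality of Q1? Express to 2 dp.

0.83

h² = 0.40² + 0.28² + 0.77² = 0.1600 + 0.0784 + 0.5929 = 0.8313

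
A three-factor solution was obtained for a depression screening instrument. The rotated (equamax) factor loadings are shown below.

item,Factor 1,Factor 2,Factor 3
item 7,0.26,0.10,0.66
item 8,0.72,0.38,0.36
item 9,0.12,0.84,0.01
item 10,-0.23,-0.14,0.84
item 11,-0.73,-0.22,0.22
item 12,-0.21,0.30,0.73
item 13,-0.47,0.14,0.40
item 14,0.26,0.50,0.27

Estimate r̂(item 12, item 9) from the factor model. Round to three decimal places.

0.234

r̂ = Σ λ_i·λ_j across factors = (-0.21)(0.12) + (0.30)(0.84) + (0.73)(0.01)
  = -0.0252 +0.2520 +0.0073 = 0.2341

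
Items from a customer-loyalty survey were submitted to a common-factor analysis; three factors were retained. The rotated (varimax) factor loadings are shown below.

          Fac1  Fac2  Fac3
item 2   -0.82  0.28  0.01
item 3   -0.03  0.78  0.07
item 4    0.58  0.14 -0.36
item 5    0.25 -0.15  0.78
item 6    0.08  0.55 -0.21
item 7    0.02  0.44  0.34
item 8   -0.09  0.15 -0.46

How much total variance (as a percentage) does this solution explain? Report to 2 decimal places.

49.27%

SS loadings by factor: 1.0871, 1.2475, 1.1143; total = 3.4489.
Total variance with 7 standardized items is 7, so the solution explains 3.4489/7 = 0.4927 = 49.27%.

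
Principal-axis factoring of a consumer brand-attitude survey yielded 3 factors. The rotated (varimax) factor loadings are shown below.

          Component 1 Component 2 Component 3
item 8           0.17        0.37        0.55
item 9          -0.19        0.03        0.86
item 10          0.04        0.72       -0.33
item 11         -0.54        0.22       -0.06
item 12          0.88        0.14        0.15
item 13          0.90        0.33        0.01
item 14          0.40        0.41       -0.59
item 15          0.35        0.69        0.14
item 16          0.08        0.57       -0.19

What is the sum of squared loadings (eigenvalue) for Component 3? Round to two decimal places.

SS loadings for Component 3 = 0.55² + 0.86² + (-0.33)² + (-0.06)² + 0.15² + 0.01² + (-0.59)² + 0.14² + (-0.19)² = 0.3025 + 0.7396 + 0.1089 + 0.0036 + 0.0225 + 0.0001 + 0.3481 + 0.0196 + 0.0361 = 1.5810

1.58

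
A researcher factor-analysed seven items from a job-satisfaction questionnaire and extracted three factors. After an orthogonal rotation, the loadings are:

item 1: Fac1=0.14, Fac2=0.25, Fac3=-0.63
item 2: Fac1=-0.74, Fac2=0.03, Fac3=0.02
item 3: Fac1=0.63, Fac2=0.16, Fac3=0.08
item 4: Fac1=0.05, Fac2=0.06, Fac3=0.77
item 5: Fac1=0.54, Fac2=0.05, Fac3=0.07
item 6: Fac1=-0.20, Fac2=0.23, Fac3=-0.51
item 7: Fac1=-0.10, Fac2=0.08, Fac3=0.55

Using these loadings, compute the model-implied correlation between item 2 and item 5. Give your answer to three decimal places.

-0.397

r̂ = Σ λ_i·λ_j across factors = (-0.74)(0.54) + (0.03)(0.05) + (0.02)(0.07)
  = -0.3996 +0.0015 +0.0014 = -0.3967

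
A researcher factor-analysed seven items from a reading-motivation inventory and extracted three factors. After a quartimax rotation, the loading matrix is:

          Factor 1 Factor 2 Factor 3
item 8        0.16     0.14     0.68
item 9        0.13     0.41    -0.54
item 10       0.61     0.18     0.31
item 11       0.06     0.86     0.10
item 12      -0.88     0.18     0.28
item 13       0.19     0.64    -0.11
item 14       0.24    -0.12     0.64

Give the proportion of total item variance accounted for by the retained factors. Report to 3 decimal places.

SS loadings by factor: 1.2863, 1.4161, 1.3602; total = 4.0626.
Total variance with 7 standardized items is 7, so the solution explains 4.0626/7 = 0.5804.

0.580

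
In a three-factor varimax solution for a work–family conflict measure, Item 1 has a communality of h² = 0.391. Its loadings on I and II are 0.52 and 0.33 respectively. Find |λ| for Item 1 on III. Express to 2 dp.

Under orthogonal rotation h² = Σλ², so λ_III² = h² − (0.3793) = 0.391 − 0.3793 = 0.0117.
|λ| = √0.0117 = 0.1082.

0.11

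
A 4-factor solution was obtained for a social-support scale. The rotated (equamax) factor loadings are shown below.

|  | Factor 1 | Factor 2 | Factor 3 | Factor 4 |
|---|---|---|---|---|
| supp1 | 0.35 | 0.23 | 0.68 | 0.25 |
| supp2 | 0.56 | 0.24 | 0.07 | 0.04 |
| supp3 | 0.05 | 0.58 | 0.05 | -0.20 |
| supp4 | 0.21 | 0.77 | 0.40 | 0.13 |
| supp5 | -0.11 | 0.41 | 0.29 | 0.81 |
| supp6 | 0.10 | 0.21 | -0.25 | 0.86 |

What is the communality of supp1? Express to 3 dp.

h² = 0.35² + 0.23² + 0.68² + 0.25² = 0.1225 + 0.0529 + 0.4624 + 0.0625 = 0.7003

0.700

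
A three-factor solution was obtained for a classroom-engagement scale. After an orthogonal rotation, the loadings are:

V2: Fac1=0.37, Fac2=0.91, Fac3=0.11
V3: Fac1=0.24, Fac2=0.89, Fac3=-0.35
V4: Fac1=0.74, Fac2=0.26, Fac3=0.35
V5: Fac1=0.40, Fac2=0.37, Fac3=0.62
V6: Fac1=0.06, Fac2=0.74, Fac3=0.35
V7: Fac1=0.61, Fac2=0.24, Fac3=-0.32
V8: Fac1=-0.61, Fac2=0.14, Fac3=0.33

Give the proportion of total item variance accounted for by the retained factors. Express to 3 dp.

0.725

SS loadings by factor: 1.6499, 2.4495, 0.9753; total = 5.0747.
Total variance with 7 standardized items is 7, so the solution explains 5.0747/7 = 0.7250.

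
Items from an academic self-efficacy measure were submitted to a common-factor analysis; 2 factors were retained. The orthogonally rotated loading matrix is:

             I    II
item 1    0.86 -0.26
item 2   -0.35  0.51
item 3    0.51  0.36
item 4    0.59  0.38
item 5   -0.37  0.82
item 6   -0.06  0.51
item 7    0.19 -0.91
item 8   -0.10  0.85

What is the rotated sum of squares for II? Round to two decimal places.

3.08

SS loadings for II = (-0.26)² + 0.51² + 0.36² + 0.38² + 0.82² + 0.51² + (-0.91)² + 0.85² = 0.0676 + 0.2601 + 0.1296 + 0.1444 + 0.6724 + 0.2601 + 0.8281 + 0.7225 = 3.0848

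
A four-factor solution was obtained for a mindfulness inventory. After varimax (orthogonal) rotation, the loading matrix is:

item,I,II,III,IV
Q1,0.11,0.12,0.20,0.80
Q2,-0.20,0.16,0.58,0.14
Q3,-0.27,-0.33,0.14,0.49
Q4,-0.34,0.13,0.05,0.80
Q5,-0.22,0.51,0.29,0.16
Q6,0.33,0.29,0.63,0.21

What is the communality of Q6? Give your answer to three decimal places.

h² = 0.33² + 0.29² + 0.63² + 0.21² = 0.1089 + 0.0841 + 0.3969 + 0.0441 = 0.6340

0.634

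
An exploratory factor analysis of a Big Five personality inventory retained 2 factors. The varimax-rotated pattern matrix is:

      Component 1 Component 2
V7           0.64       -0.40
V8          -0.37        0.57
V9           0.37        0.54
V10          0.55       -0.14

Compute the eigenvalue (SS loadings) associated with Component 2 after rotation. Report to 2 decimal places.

SS loadings for Component 2 = (-0.40)² + 0.57² + 0.54² + (-0.14)² = 0.1600 + 0.3249 + 0.2916 + 0.0196 = 0.7961

0.80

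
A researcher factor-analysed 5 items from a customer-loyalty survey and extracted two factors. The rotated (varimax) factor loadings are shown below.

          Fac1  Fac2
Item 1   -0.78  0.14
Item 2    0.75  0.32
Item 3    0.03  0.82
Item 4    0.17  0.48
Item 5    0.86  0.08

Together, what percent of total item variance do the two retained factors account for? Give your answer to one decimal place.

Communalities: 0.6280, 0.6649, 0.6733, 0.2593, 0.7460; Σh² = 2.9715.
Total variance with 5 standardized items is 5, so the solution explains 2.9715/5 = 0.5943 = 59.43%.

59.4%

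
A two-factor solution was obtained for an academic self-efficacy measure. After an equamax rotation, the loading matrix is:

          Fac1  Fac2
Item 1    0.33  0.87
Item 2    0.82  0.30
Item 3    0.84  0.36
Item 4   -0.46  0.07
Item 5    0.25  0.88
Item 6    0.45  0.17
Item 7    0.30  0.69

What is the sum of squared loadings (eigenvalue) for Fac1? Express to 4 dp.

2.0535

SS loadings for Fac1 = 0.33² + 0.82² + 0.84² + (-0.46)² + 0.25² + 0.45² + 0.30² = 0.1089 + 0.6724 + 0.7056 + 0.2116 + 0.0625 + 0.2025 + 0.0900 = 2.0535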